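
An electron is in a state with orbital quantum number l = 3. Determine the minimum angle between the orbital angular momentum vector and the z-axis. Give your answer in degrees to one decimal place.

|L|² = l(l+1)ℏ² = 12ℏ², so |L| = 2√3 ℏ.
The smallest angle corresponds to the largest L_z, i.e. m_l = l = 3, giving L_z = 3ℏ.
cos θ_min = 3/√12, so θ_min ≈ 30.0°.

θ_min ≈ 30.0°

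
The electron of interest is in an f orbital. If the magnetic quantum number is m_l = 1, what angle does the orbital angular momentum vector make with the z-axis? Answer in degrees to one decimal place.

An f state has l = 3.
|L|² = l(l+1)ℏ² = 12ℏ², so |L| = 2√3 ℏ.
L_z = m_l ℏ = 1ℏ.
cos θ = L_z/|L| = 1/√12, so θ ≈ 73.2°.

θ ≈ 73.2°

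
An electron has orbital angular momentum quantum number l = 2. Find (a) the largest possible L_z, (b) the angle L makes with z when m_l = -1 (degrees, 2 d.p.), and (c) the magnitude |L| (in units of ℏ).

L_z,max = lℏ = 2ℏ.
For m_l = -1: cos θ = -1/√6, θ ≈ 114.09°.
|L| = ℏ√(2·3) = √6 ℏ ≈ 2.449ℏ.

L_z,max = 2ℏ; θ(m_l=-1) ≈ 114.09°; |L| = √6 ℏ ≈ 2.449ℏ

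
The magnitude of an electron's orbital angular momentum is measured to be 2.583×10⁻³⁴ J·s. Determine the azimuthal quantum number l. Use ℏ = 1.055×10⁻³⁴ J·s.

Dividing by ℏ: |L|/ℏ ≈ 2.448.
Set l(l+1) = 5.99; the integer solution is l = 2.

l = 2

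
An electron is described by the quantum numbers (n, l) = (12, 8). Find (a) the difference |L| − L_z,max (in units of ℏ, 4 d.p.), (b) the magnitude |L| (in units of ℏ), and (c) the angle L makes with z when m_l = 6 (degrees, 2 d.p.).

|L| − L_z,max = (6√2 − 8)ℏ ≈ 0.4853ℏ.
|L| = ℏ√(8·9) = 6√2 ℏ ≈ 8.485ℏ.
For m_l = 6: cos θ = 6/√72, θ ≈ 45.00°.

|L|−L_z,max ≈ 0.4853ℏ; |L| = 6√2 ℏ ≈ 8.485ℏ; θ(m_l=6) ≈ 45.00°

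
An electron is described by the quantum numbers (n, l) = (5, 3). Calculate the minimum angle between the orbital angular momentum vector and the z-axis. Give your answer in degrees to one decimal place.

|L| = √(l(l+1)) ℏ = 2√3 ℏ.
The smallest angle corresponds to the largest L_z, i.e. m_l = l = 3, giving L_z = 3ℏ.
cos θ_min = 3/√12, so θ_min ≈ 30.0°.

θ_min ≈ 30.0°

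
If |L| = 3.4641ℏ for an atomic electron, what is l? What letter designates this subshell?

|L| = ℏ√(l(l+1)), so l(l+1) = 12.
l² + l − 12 = 0 ⇒ l = 3.

l = 3 (f orbital)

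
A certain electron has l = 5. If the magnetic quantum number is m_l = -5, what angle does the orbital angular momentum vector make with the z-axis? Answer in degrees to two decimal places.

θ ≈ 155.91°

|L| = √(l(l+1)) ℏ = √30 ℏ.
L_z = m_l ℏ = −5ℏ.
cos θ = L_z/|L| = -5/√30, so θ ≈ 155.91°.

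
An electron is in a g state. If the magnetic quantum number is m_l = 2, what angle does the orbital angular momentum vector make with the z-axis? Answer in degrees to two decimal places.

θ ≈ 63.43°

A g state has l = 4.
|L| = ℏ√(l(l+1)) = 2√5 ℏ.
L_z = m_l ℏ = 2ℏ.
cos θ = L_z/|L| = 2/√20, so θ ≈ 63.43°.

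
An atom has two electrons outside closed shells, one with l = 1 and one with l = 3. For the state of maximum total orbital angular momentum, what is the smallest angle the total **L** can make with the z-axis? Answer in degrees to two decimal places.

θ_min ≈ 26.57°

L runs from |1 − 3| = 2 to 1 + 3 = 4.
L ∈ {2, 3, 4}.
The maximum is L = 4, with |L_tot| = ℏ√(4·5) = 2√5 ℏ.
The minimum angle with z is arccos(4/√20) ≈ 26.57°.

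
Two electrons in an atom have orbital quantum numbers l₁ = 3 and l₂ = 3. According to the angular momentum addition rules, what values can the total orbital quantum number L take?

L = 0, 1, 2, 3, 4, 5, 6

The total orbital quantum number L ranges from |l₁ − l₂| to l₁ + l₂ in integer steps.
So L can be 0, 1, 2, 3, 4, 5, 6.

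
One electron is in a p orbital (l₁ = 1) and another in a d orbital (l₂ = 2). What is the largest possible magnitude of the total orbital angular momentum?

|L_tot|_max = 2√3 ℏ ≈ 3.464ℏ

Angular momentum addition gives L = |l₁ − l₂|, …, l₁ + l₂.
Allowed values: L = 1, 2, 3.
The largest magnitude corresponds to L = 3: |L_tot| = ℏ√(3·4) = 2√3 ℏ.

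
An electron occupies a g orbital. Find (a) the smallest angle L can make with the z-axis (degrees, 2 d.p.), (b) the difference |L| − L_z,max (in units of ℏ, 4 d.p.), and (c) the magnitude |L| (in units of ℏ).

θ_min ≈ 26.57°; |L|−L_z,max ≈ 0.4721ℏ; |L| = 2√5 ℏ ≈ 4.472ℏ

For a g orbital, l = 4.
cos θ_min = 4/√20, so θ_min ≈ 26.57°.
|L| − L_z,max = (2√5 − 4)ℏ ≈ 0.4721ℏ.
|L| = ℏ√(4·5) = 2√5 ℏ ≈ 4.472ℏ.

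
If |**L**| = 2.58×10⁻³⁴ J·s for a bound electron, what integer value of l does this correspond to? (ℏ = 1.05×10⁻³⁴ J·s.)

l = 2

In units of ℏ, |L| ≈ 2.457.
l(l+1) ≈ 2.457² ≈ 6.04, so l = 2.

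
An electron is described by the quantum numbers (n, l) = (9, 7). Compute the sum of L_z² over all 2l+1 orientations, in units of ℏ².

m_l runs from −7 to 7, i.e. {-7, -6, -5, -4, -3, -2, -1, 0, 1, 2, 3, 4, 5, 6, 7}.
Σ m_l² = 2·(1 + 4 + 9 + 16 + 25 + 36 + 49) = 280.

Σ(L_z)² = 280 ℏ²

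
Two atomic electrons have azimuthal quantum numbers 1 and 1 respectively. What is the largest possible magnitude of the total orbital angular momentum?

|L_tot|_max = √6 ℏ ≈ 2.449ℏ

L runs from |1 − 1| = 0 to 1 + 1 = 2.
L ∈ {0, 1, 2}.
The largest magnitude corresponds to L = 2: |L_tot| = ℏ√(2·3) = √6 ℏ.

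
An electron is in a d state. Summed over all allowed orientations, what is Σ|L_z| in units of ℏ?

The letter d corresponds to l = 2.
m_l runs from −2 to 2, i.e. {-2, -1, 0, 1, 2}.
Σ|m_l| = 2(1+2+…+2) = 6.

Σ|L_z| = 6 ℏ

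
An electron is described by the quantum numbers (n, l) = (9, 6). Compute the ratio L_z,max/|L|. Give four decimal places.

L_z,max/|L| = 0.9258

|L| = √42 ℏ ≈ 6.4807ℏ, while L_z,max = lℏ = 6ℏ.
L_z,max/|L| = 6/√42 = 0.9258.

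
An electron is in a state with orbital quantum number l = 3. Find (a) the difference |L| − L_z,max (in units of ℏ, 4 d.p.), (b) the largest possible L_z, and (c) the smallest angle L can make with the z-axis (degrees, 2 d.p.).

|L|−L_z,max ≈ 0.4641ℏ; L_z,max = 3ℏ; θ_min ≈ 30.00°

|L| − L_z,max = (2√3 − 3)ℏ ≈ 0.4641ℏ.
L_z,max = lℏ = 3ℏ.
cos θ_min = 3/√12, so θ_min ≈ 30.00°.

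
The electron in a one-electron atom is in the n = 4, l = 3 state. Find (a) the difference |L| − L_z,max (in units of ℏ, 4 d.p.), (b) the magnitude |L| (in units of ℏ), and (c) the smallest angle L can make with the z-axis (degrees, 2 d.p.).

|L|−L_z,max ≈ 0.4641ℏ; |L| = 2√3 ℏ ≈ 3.464ℏ; θ_min ≈ 30.00°

|L| − L_z,max = (2√3 − 3)ℏ ≈ 0.4641ℏ.
|L| = ℏ√(3·4) = 2√3 ℏ ≈ 3.464ℏ.
cos θ_min = 3/√12, so θ_min ≈ 30.00°.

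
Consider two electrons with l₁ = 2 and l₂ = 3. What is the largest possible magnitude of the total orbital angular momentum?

By the triangle rule, |l₁ − l₂| ≤ L ≤ l₁ + l₂.
So L can be 1, 2, 3, 4, 5.
The largest magnitude corresponds to L = 5: |L_tot| = ℏ√(5·6) = √30 ℏ.

|L_tot|_max = √30 ℏ ≈ 5.477ℏ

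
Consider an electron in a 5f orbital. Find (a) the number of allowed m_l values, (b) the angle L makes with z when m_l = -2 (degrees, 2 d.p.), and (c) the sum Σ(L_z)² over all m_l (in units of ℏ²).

7 values; θ(m_l=-2) ≈ 125.26°; Σ(L_z)² = 28 ℏ²

For 5f, l = 3.
There are 2l+1 = 7 values of m_l.
For m_l = -2: cos θ = -2/√12, θ ≈ 125.26°.
Σ m_l² = 28, so Σ(L_z)² = 28 ℏ².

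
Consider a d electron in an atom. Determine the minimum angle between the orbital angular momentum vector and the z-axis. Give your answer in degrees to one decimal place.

A d state has l = 2.
|L| = √(l(l+1)) ℏ = √6 ℏ.
The smallest angle corresponds to the largest L_z, i.e. m_l = l = 2, giving L_z = 2ℏ.
cos θ_min = 2/√6, so θ_min ≈ 35.3°.

θ_min ≈ 35.3°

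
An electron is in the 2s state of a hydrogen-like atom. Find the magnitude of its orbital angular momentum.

For 2s, l = 0.
|L| = ℏ√(l(l+1)) = ℏ√0 = 0

|L| = 0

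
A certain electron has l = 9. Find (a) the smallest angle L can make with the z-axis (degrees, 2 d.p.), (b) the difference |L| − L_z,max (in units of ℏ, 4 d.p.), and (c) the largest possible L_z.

cos θ_min = 9/√90, so θ_min ≈ 18.43°.
|L| − L_z,max = (3√10 − 9)ℏ ≈ 0.4868ℏ.
L_z,max = lℏ = 9ℏ.

θ_min ≈ 18.43°; |L|−L_z,max ≈ 0.4868ℏ; L_z,max = 9ℏ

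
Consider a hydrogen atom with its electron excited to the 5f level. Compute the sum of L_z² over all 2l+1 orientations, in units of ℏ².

The 5f level has l = 3.
m_l ∈ {-3, -2, -1, 0, 1, 2, 3}.
Σ m_l² = l(l+1)(2l+1)/3 = 3·4·7/3 = 28.

Σ(L_z)² = 28 ℏ²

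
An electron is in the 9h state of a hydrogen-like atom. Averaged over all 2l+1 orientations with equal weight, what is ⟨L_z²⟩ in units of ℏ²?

9h means n = 9, l = 5.
m_l runs from −5 to 5, i.e. {-5, -4, -3, -2, -1, 0, 1, 2, 3, 4, 5}.
⟨L_z²⟩ = ℏ²·(Σ m_l²)/(2l+1) = ℏ²·110/11 = 10ℏ².

⟨L_z²⟩ = 10 ℏ²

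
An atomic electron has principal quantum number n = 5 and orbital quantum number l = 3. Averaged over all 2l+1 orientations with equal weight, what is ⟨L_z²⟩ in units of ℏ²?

The allowed m_l values are -3, -2, -1, 0, 1, 2, 3.
⟨L_z²⟩ = ℏ²·(Σ m_l²)/(2l+1) = ℏ²·28/7 = 4ℏ².

⟨L_z²⟩ = 4 ℏ²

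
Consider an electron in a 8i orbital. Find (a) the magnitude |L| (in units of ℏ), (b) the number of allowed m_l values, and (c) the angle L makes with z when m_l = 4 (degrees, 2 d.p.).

|L| = √42 ℏ ≈ 6.481ℏ; 13 values; θ(m_l=4) ≈ 51.89°

The 8i subshell has l = 6.
|L| = ℏ√(6·7) = √42 ℏ ≈ 6.481ℏ.
There are 2l+1 = 13 values of m_l.
For m_l = 4: cos θ = 4/√42, θ ≈ 51.89°.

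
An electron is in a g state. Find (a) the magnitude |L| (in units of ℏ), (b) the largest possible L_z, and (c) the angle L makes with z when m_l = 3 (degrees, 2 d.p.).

The letter g corresponds to l = 4.
|L| = ℏ√(4·5) = 2√5 ℏ ≈ 4.472ℏ.
L_z,max = lℏ = 4ℏ.
For m_l = 3: cos θ = 3/√20, θ ≈ 47.87°.

|L| = 2√5 ℏ ≈ 4.472ℏ; L_z,max = 4ℏ; θ(m_l=3) ≈ 47.87°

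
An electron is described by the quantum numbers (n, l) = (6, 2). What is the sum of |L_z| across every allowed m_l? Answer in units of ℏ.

The allowed m_l values are -2, -1, 0, 1, 2.
Σ|m_l| = l(l+1) = 6.

Σ|L_z| = 6 ℏ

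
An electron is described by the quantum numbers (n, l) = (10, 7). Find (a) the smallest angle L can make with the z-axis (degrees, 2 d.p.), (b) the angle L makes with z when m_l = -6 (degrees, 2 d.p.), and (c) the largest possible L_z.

θ_min ≈ 20.70°; θ(m_l=-6) ≈ 143.30°; L_z,max = 7ℏ

cos θ_min = 7/√56, so θ_min ≈ 20.70°.
For m_l = -6: cos θ = -6/√56, θ ≈ 143.30°.
L_z,max = lℏ = 7ℏ.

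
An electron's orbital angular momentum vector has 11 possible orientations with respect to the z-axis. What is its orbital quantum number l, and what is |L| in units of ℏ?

2l + 1 = 11 ⇒ l = 5.
|L| = ℏ√(l(l+1)) = ℏ√(5·6) = √30 ℏ.

l = 5, |L| = √30 ℏ ≈ 5.477ℏ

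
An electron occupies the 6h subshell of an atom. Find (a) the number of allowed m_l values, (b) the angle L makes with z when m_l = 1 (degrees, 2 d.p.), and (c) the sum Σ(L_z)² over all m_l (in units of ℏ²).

11 values; θ(m_l=1) ≈ 79.48°; Σ(L_z)² = 110 ℏ²

The 6h subshell has l = 5.
There are 2l+1 = 11 values of m_l.
For m_l = 1: cos θ = 1/√30, θ ≈ 79.48°.
Σ m_l² = 110, so Σ(L_z)² = 110 ℏ².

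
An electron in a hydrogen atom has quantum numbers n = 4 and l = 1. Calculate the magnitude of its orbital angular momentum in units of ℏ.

|L| = √2 ℏ ≈ 1.414ℏ

|L| = ℏ√(l(l+1)) = ℏ√(1·2) = √2 ℏ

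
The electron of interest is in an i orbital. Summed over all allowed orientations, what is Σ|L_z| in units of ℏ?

Σ|L_z| = 42 ℏ

The letter i corresponds to l = 6.
m_l ∈ {-6, -5, -4, -3, -2, -1, 0, 1, 2, 3, 4, 5, 6}.
Σ|m_l| = l(l+1) = 42.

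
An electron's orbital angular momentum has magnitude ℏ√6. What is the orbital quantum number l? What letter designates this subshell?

l = 2 (d orbital)

Since |L|² = l(l+1)ℏ², l(l+1) = 6.
Solving: l = 2.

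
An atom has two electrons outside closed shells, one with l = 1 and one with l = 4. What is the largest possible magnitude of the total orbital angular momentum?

|L_tot|_max = √30 ℏ ≈ 5.477ℏ

L runs from |1 − 4| = 3 to 1 + 4 = 5.
L ∈ {3, 4, 5}.
The largest magnitude corresponds to L = 5: |L_tot| = ℏ√(5·6) = √30 ℏ.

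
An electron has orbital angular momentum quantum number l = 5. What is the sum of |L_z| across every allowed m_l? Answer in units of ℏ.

Σ|L_z| = 30 ℏ

m_l runs from −5 to 5, i.e. {-5, -4, -3, -2, -1, 0, 1, 2, 3, 4, 5}.
Σ|m_l| = 2·5(5+1)/2 = 30.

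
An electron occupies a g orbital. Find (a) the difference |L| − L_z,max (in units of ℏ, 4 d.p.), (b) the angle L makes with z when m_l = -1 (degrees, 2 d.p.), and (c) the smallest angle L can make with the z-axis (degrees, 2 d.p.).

|L|−L_z,max ≈ 0.4721ℏ; θ(m_l=-1) ≈ 102.92°; θ_min ≈ 26.57°

For a g orbital, l = 4.
|L| − L_z,max = (2√5 − 4)ℏ ≈ 0.4721ℏ.
For m_l = -1: cos θ = -1/√20, θ ≈ 102.92°.
cos θ_min = 4/√20, so θ_min ≈ 26.57°.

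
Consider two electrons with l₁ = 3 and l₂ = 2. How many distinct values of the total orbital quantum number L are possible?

5

The total orbital quantum number L ranges from |l₁ − l₂| to l₁ + l₂ in integer steps.
L ∈ {1, 2, 3, 4, 5}.
That is 5 values.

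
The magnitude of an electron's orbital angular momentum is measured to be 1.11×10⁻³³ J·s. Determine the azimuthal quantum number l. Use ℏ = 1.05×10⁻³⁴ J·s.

Dividing by ℏ: |L|/ℏ ≈ 10.571.
l(l+1) ≈ 10.571² ≈ 111.76, so l = 10.

l = 10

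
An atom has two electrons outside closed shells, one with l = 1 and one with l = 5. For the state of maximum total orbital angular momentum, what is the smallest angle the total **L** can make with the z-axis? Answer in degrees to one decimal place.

By the triangle rule, |l₁ − l₂| ≤ L ≤ l₁ + l₂.
L ∈ {4, 5, 6}.
The maximum is L = 6, with |L_tot| = ℏ√(6·7) = √42 ℏ.
The minimum angle with z is arccos(6/√42) ≈ 22.2°.

θ_min ≈ 22.2°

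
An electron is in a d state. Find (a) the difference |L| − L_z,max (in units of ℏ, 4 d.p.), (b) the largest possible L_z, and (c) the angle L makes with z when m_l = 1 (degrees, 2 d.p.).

|L|−L_z,max ≈ 0.4495ℏ; L_z,max = 2ℏ; θ(m_l=1) ≈ 65.91°

For a d orbital, l = 2.
|L| − L_z,max = (√6 − 2)ℏ ≈ 0.4495ℏ.
L_z,max = lℏ = 2ℏ.
For m_l = 1: cos θ = 1/√6, θ ≈ 65.91°.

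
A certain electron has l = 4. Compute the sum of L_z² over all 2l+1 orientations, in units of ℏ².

Σ(L_z)² = 60 ℏ²

The allowed m_l values are -4, -3, -2, -1, 0, 1, 2, 3, 4.
Σ m_l² = l(l+1)(2l+1)/3 = 4·5·9/3 = 60.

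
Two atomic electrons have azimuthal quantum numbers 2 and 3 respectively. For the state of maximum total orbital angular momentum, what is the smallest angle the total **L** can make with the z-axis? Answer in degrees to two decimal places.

By the triangle rule, |l₁ − l₂| ≤ L ≤ l₁ + l₂.
L ∈ {1, 2, 3, 4, 5}.
The maximum is L = 5, with |L_tot| = ℏ√(5·6) = √30 ℏ.
The minimum angle with z is arccos(5/√30) ≈ 24.09°.

θ_min ≈ 24.09°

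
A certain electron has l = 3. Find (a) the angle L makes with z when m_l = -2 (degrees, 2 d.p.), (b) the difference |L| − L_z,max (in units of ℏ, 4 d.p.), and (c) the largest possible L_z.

For m_l = -2: cos θ = -2/√12, θ ≈ 125.26°.
|L| − L_z,max = (2√3 − 3)ℏ ≈ 0.4641ℏ.
L_z,max = lℏ = 3ℏ.

θ(m_l=-2) ≈ 125.26°; |L|−L_z,max ≈ 0.4641ℏ; L_z,max = 3ℏ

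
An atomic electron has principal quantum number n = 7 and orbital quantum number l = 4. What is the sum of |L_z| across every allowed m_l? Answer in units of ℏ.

Σ|L_z| = 20 ℏ

The allowed m_l values are -4, -3, -2, -1, 0, 1, 2, 3, 4.
Σ|m_l| = 2(1+2+…+4) = 20.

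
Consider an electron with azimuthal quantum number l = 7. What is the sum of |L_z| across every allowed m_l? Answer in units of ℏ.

The allowed m_l values are -7, -6, -5, -4, -3, -2, -1, 0, 1, 2, 3, 4, 5, 6, 7.
Σ|m_l| = 2(1+2+…+7) = 56.

Σ|L_z| = 56 ℏ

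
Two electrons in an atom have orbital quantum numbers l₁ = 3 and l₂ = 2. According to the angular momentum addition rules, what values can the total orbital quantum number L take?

By the triangle rule, |l₁ − l₂| ≤ L ≤ l₁ + l₂.
L ∈ {1, 2, 3, 4, 5}.

L = 1, 2, 3, 4, 5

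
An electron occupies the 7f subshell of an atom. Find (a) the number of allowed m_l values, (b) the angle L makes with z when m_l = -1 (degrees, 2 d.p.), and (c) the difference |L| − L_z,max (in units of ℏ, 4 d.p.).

7 values; θ(m_l=-1) ≈ 106.78°; |L|−L_z,max ≈ 0.4641ℏ

The 7f subshell has l = 3.
There are 2l+1 = 7 values of m_l.
For m_l = -1: cos θ = -1/√12, θ ≈ 106.78°.
|L| − L_z,max = (2√3 − 3)ℏ ≈ 0.4641ℏ.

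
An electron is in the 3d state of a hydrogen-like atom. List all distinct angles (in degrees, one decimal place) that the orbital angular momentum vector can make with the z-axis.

The 3d subshell has l = 2.
|L|² = l(l+1)ℏ² = 6ℏ², so |L| = √6 ℏ.
cos θ = m_l/√6 for each m_l ∈ {-2, -1, 0, 1, 2}.

θ ∈ {35.3°, 65.9°, 90.0°, 114.1°, 144.7°}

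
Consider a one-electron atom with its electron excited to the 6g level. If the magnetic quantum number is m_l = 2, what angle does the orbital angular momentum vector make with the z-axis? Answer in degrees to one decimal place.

The 6g level has l = 4.
|L| = ℏ√(l(l+1)) = 2√5 ℏ.
L_z = m_l ℏ = 2ℏ.
cos θ = L_z/|L| = 2/√20, so θ ≈ 63.4°.

θ ≈ 63.4°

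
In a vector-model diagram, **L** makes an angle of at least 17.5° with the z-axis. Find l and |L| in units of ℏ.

l = 10, |L| = √110 ℏ ≈ 10.488ℏ

At minimum angle, m_l = l, so cos θ = l/√(l(l+1)); cos²θ = l/(l+1) = 0.9096.
l = cos²θ/sin²θ ≈ 10.
Then |L| = ℏ√(10·11) = √110 ℏ.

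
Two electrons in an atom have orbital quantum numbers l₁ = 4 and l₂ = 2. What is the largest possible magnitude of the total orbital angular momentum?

|L_tot|_max = √42 ℏ ≈ 6.481ℏ

Angular momentum addition gives L = |l₁ − l₂|, …, l₁ + l₂.
L ∈ {2, 3, 4, 5, 6}.
The largest magnitude corresponds to L = 6: |L_tot| = ℏ√(6·7) = √42 ℏ.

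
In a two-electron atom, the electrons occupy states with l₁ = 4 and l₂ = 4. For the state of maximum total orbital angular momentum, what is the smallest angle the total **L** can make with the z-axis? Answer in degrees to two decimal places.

θ_min ≈ 19.47°

Angular momentum addition gives L = |l₁ − l₂|, …, l₁ + l₂.
Allowed values: L = 0, 1, 2, 3, 4, 5, 6, 7, 8.
The maximum is L = 8, with |L_tot| = ℏ√(8·9) = 6√2 ℏ.
The minimum angle with z is arccos(8/√72) ≈ 19.47°.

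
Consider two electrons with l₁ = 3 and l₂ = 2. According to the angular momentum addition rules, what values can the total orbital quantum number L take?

L = 1, 2, 3, 4, 5

By the triangle rule, |l₁ − l₂| ≤ L ≤ l₁ + l₂.
So L can be 1, 2, 3, 4, 5.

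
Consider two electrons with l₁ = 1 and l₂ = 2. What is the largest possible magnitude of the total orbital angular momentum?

L runs from |1 − 2| = 1 to 1 + 2 = 3.
Allowed values: L = 1, 2, 3.
The largest magnitude corresponds to L = 3: |L_tot| = ℏ√(3·4) = 2√3 ℏ.

|L_tot|_max = 2√3 ℏ ≈ 3.464ℏ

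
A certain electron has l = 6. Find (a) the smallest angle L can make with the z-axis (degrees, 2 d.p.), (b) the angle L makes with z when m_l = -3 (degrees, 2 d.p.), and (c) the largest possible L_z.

θ_min ≈ 22.21°; θ(m_l=-3) ≈ 117.58°; L_z,max = 6ℏ

cos θ_min = 6/√42, so θ_min ≈ 22.21°.
For m_l = -3: cos θ = -3/√42, θ ≈ 117.58°.
L_z,max = lℏ = 6ℏ.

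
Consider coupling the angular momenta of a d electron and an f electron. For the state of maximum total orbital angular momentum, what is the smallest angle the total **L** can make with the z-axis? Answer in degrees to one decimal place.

Angular momentum addition gives L = |l₁ − l₂|, …, l₁ + l₂.
Allowed values: L = 1, 2, 3, 4, 5.
The maximum is L = 5, with |L_tot| = ℏ√(5·6) = √30 ℏ.
The minimum angle with z is arccos(5/√30) ≈ 24.1°.

θ_min ≈ 24.1°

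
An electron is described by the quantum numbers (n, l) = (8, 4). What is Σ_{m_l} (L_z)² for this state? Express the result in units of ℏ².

Σ(L_z)² = 60 ℏ²

The allowed m_l values are -4, -3, -2, -1, 0, 1, 2, 3, 4.
Σ m_l² = l(l+1)(2l+1)/3 = 4·5·9/3 = 60.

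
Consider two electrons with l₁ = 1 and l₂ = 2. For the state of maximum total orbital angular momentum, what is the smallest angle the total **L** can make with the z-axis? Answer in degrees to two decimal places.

Angular momentum addition gives L = |l₁ − l₂|, …, l₁ + l₂.
L ∈ {1, 2, 3}.
The maximum is L = 3, with |L_tot| = ℏ√(3·4) = 2√3 ℏ.
The minimum angle with z is arccos(3/√12) ≈ 30.00°.

θ_min ≈ 30.00°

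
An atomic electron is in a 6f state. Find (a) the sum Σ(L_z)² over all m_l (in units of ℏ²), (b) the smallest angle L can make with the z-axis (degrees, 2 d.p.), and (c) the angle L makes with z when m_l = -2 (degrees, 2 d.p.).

6f means n = 6, l = 3.
Σ m_l² = 28, so Σ(L_z)² = 28 ℏ².
cos θ_min = 3/√12, so θ_min ≈ 30.00°.
For m_l = -2: cos θ = -2/√12, θ ≈ 125.26°.

Σ(L_z)² = 28 ℏ²; θ_min ≈ 30.00°; θ(m_l=-2) ≈ 125.26°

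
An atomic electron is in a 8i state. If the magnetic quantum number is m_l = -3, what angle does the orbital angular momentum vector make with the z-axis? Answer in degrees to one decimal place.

The 8i subshell has l = 6.
|L|² = l(l+1)ℏ² = 42ℏ², so |L| = √42 ℏ.
L_z = m_l ℏ = −3ℏ.
cos θ = L_z/|L| = -3/√42, so θ ≈ 117.6°.

θ ≈ 117.6°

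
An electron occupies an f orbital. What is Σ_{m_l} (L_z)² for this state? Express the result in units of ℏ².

Σ(L_z)² = 28 ℏ²

For an f orbital, l = 3.
m_l runs from −3 to 3, i.e. {-3, -2, -1, 0, 1, 2, 3}.
Σ m_l² = l(l+1)(2l+1)/3 = 3·4·7/3 = 28.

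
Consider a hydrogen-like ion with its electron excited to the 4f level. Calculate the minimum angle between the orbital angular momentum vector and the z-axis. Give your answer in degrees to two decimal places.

The 4f level has l = 3.
|L| = √(l(l+1)) ℏ = 2√3 ℏ.
The smallest angle corresponds to the largest L_z, i.e. m_l = l = 3, giving L_z = 3ℏ.
cos θ_min = 3/√12, so θ_min ≈ 30.00°.

θ_min ≈ 30.00°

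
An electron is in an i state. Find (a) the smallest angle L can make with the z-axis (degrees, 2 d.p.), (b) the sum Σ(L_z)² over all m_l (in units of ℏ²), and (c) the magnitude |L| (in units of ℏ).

θ_min ≈ 22.21°; Σ(L_z)² = 182 ℏ²; |L| = √42 ℏ ≈ 6.481ℏ

I corresponds to l = 6.
cos θ_min = 6/√42, so θ_min ≈ 22.21°.
Σ m_l² = 182, so Σ(L_z)² = 182 ℏ².
|L| = ℏ√(6·7) = √42 ℏ ≈ 6.481ℏ.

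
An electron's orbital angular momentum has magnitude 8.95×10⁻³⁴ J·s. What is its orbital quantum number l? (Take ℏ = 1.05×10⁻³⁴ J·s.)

l = 8

|L|/ℏ = (8.95×10⁻³⁴)/(1.05×10⁻³⁴) ≈ 8.524.
l(l+1) ≈ 8.524² ≈ 72.66, so l = 8.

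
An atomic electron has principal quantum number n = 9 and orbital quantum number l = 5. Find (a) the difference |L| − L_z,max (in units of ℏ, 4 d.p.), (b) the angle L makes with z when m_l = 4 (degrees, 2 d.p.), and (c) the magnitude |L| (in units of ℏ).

|L|−L_z,max ≈ 0.4772ℏ; θ(m_l=4) ≈ 43.09°; |L| = √30 ℏ ≈ 5.477ℏ

|L| − L_z,max = (√30 − 5)ℏ ≈ 0.4772ℏ.
For m_l = 4: cos θ = 4/√30, θ ≈ 43.09°.
|L| = ℏ√(5·6) = √30 ℏ ≈ 5.477ℏ.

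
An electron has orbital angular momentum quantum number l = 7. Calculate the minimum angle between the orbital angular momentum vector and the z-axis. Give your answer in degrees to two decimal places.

|L| = ℏ√(l(l+1)) = 2√14 ℏ.
The smallest angle corresponds to the largest L_z, i.e. m_l = l = 7, giving L_z = 7ℏ.
cos θ_min = 7/√56, so θ_min ≈ 20.70°.

θ_min ≈ 20.70°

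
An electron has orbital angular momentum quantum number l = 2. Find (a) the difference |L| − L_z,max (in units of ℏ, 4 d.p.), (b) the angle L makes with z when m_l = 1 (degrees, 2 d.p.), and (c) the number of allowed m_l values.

|L|−L_z,max ≈ 0.4495ℏ; θ(m_l=1) ≈ 65.91°; 5 values

|L| − L_z,max = (√6 − 2)ℏ ≈ 0.4495ℏ.
For m_l = 1: cos θ = 1/√6, θ ≈ 65.91°.
There are 2l+1 = 5 values of m_l.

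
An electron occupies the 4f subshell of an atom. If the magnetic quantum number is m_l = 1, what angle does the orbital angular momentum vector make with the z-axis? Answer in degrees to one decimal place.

θ ≈ 73.2°

For 4f, l = 3.
|L| = √(l(l+1)) ℏ = 2√3 ℏ.
L_z = m_l ℏ = 1ℏ.
cos θ = L_z/|L| = 1/√12, so θ ≈ 73.2°.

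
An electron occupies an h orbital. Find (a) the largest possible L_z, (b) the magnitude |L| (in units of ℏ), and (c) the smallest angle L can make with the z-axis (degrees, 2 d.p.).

The letter h corresponds to l = 5.
L_z,max = lℏ = 5ℏ.
|L| = ℏ√(5·6) = √30 ℏ ≈ 5.477ℏ.
cos θ_min = 5/√30, so θ_min ≈ 24.09°.

L_z,max = 5ℏ; |L| = √30 ℏ ≈ 5.477ℏ; θ_min ≈ 24.09°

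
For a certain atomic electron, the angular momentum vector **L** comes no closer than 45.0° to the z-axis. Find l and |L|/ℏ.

cos²θ_min = l/(l+1) = 0.5000.
Solving: l = 1.
Then |L| = ℏ√(1·2) = √2 ℏ.

l = 1, |L| = √2 ℏ ≈ 1.414ℏ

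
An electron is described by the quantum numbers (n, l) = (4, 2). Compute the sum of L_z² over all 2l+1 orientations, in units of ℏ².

Σ(L_z)² = 10 ℏ²

m_l ∈ {-2, -1, 0, 1, 2}.
Σ m_l² = l(l+1)(2l+1)/3 = 2·3·5/3 = 10.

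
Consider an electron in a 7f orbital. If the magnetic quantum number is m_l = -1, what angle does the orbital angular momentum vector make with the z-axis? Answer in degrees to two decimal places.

θ ≈ 106.78°

7f means n = 7, l = 3.
|L| = √(l(l+1)) ℏ = 2√3 ℏ.
L_z = m_l ℏ = −1ℏ.
cos θ = L_z/|L| = -1/√12, so θ ≈ 106.78°.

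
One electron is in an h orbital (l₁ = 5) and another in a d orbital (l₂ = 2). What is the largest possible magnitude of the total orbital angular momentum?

|L_tot|_max = 2√14 ℏ ≈ 7.483ℏ

L runs from |5 − 2| = 3 to 5 + 2 = 7.
L ∈ {3, 4, 5, 6, 7}.
The largest magnitude corresponds to L = 7: |L_tot| = ℏ√(7·8) = 2√14 ℏ.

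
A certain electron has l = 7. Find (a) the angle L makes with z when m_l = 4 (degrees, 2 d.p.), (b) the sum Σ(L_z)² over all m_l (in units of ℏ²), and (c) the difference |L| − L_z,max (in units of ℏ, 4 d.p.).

θ(m_l=4) ≈ 57.69°; Σ(L_z)² = 280 ℏ²; |L|−L_z,max ≈ 0.4833ℏ

For m_l = 4: cos θ = 4/√56, θ ≈ 57.69°.
Σ m_l² = 280, so Σ(L_z)² = 280 ℏ².
|L| − L_z,max = (2√14 − 7)ℏ ≈ 0.4833ℏ.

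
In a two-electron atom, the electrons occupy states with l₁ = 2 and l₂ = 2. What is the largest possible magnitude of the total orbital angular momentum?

By the triangle rule, |l₁ − l₂| ≤ L ≤ l₁ + l₂.
Allowed values: L = 0, 1, 2, 3, 4.
The largest magnitude corresponds to L = 4: |L_tot| = ℏ√(4·5) = 2√5 ℏ.

|L_tot|_max = 2√5 ℏ ≈ 4.472ℏ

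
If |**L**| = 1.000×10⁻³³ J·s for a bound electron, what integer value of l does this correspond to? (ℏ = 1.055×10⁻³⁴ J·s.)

l = 9

|L|/ℏ = (1.000×10⁻³³)/(1.055×10⁻³⁴) ≈ 9.479.
(|L|/ℏ)² = l(l+1) ≈ 89.85 ⇒ l = 9.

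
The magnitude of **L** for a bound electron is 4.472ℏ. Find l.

l = 4

(|L|/ℏ)² = l(l+1) = 20.
l² + l − 20 = 0 ⇒ l = 4.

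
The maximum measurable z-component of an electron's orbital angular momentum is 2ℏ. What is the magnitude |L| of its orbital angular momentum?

L_z,max = lℏ, so l = 2.
|L| = ℏ√(l(l+1)) = √6 ℏ.

|L| = √6 ℏ ≈ 2.449ℏ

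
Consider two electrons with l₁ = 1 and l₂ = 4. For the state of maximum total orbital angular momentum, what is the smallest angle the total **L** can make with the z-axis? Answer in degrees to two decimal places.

θ_min ≈ 24.09°

Angular momentum addition gives L = |l₁ − l₂|, …, l₁ + l₂.
L ∈ {3, 4, 5}.
The maximum is L = 5, with |L_tot| = ℏ√(5·6) = √30 ℏ.
The minimum angle with z is arccos(5/√30) ≈ 24.09°.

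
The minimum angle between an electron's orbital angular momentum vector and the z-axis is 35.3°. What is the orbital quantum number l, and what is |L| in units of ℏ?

l = 2, |L| = √6 ℏ ≈ 2.449ℏ

cos²θ_min = l/(l+1) = 0.6661.
Solving: l = 2.
Then |L| = ℏ√(2·3) = √6 ℏ.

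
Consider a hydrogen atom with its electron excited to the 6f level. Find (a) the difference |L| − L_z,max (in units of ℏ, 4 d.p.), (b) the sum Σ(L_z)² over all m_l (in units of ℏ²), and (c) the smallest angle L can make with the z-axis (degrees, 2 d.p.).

|L|−L_z,max ≈ 0.4641ℏ; Σ(L_z)² = 28 ℏ²; θ_min ≈ 30.00°

The 6f level has l = 3.
|L| − L_z,max = (2√3 − 3)ℏ ≈ 0.4641ℏ.
Σ m_l² = 28, so Σ(L_z)² = 28 ℏ².
cos θ_min = 3/√12, so θ_min ≈ 30.00°.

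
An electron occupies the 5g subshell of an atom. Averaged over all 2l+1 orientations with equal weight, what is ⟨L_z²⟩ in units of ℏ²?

For 5g, l = 4.
m_l ∈ {-4, -3, -2, -1, 0, 1, 2, 3, 4}.
Average of L_z² over 9 states: 60/9 ℏ² = 6.667 ℏ².

⟨L_z²⟩ = 6.667 ℏ²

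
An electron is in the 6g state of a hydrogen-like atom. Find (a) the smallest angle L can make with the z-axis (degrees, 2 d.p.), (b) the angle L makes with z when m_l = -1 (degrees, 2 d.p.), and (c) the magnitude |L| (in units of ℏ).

θ_min ≈ 26.57°; θ(m_l=-1) ≈ 102.92°; |L| = 2√5 ℏ ≈ 4.472ℏ

6g means n = 6, l = 4.
cos θ_min = 4/√20, so θ_min ≈ 26.57°.
For m_l = -1: cos θ = -1/√20, θ ≈ 102.92°.
|L| = ℏ√(4·5) = 2√5 ℏ ≈ 4.472ℏ.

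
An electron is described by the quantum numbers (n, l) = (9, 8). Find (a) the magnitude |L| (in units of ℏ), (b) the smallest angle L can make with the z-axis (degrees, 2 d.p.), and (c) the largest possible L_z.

|L| = ℏ√(8·9) = 6√2 ℏ ≈ 8.485ℏ.
cos θ_min = 8/√72, so θ_min ≈ 19.47°.
L_z,max = lℏ = 8ℏ.

|L| = 6√2 ℏ ≈ 8.485ℏ; θ_min ≈ 19.47°; L_z,max = 8ℏ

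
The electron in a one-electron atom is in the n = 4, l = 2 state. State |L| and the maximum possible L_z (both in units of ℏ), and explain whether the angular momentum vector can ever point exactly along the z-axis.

No: L_z,max = 2ℏ < |L| = √6 ℏ ≈ 2.449ℏ

|L| = √6 ℏ ≈ 2.4495ℏ, while L_z,max = lℏ = 2ℏ.
Since |L| > L_z,max, the vector can never point exactly along z; the closest it comes is θ_min = arccos(2/√6) ≈ 35.3°.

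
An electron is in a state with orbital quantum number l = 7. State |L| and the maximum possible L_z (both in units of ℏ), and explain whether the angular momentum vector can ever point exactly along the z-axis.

|L| = 2√14 ℏ ≈ 7.4833ℏ, while L_z,max = lℏ = 7ℏ.
Since |L| > L_z,max, the vector can never point exactly along z; the closest it comes is θ_min = arccos(7/√56) ≈ 20.7°.

No: L_z,max = 7ℏ < |L| = 2√14 ℏ ≈ 7.483ℏ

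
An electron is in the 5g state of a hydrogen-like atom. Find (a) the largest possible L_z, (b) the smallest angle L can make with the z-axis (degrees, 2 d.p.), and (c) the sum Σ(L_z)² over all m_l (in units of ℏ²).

The 5g subshell has l = 4.
L_z,max = lℏ = 4ℏ.
cos θ_min = 4/√20, so θ_min ≈ 26.57°.
Σ m_l² = 60, so Σ(L_z)² = 60 ℏ².

L_z,max = 4ℏ; θ_min ≈ 26.57°; Σ(L_z)² = 60 ℏ²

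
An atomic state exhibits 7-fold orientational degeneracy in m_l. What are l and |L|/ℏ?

l = 3, |L| = 2√3 ℏ ≈ 3.464ℏ

Since there are 2l+1 = 7 values of m_l, l = 3.
Then |L| = √(l(l+1)) ℏ = 2√3 ℏ.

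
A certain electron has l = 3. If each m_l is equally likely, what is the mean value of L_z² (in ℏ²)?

⟨L_z²⟩ = 4 ℏ²

The allowed m_l values are -3, -2, -1, 0, 1, 2, 3.
⟨L_z²⟩ = ℏ²·l(l+1)/3 = 4ℏ².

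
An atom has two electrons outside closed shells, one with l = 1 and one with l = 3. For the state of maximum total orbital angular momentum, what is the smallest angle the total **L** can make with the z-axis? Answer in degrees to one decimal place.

θ_min ≈ 26.6°

By the triangle rule, |l₁ − l₂| ≤ L ≤ l₁ + l₂.
L ∈ {2, 3, 4}.
The maximum is L = 4, with |L_tot| = ℏ√(4·5) = 2√5 ℏ.
The minimum angle with z is arccos(4/√20) ≈ 26.6°.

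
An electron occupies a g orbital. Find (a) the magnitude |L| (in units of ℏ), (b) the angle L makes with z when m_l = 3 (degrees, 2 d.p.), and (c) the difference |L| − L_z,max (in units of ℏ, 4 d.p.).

For a g orbital, l = 4.
|L| = ℏ√(4·5) = 2√5 ℏ ≈ 4.472ℏ.
For m_l = 3: cos θ = 3/√20, θ ≈ 47.87°.
|L| − L_z,max = (2√5 − 4)ℏ ≈ 0.4721ℏ.

|L| = 2√5 ℏ ≈ 4.472ℏ; θ(m_l=3) ≈ 47.87°; |L|−L_z,max ≈ 0.4721ℏ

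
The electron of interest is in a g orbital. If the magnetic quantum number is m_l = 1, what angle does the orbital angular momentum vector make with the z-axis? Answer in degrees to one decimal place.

The letter g corresponds to l = 4.
|L| = ℏ√(l(l+1)) = 2√5 ℏ.
L_z = m_l ℏ = 1ℏ.
cos θ = L_z/|L| = 1/√20, so θ ≈ 77.1°.

θ ≈ 77.1°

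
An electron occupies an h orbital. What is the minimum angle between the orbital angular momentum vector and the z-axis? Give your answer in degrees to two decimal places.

H corresponds to l = 5.
|L| = √(l(l+1)) ℏ = √30 ℏ.
The smallest angle corresponds to the largest L_z, i.e. m_l = l = 5, giving L_z = 5ℏ.
cos θ_min = 5/√30, so θ_min ≈ 24.09°.

θ_min ≈ 24.09°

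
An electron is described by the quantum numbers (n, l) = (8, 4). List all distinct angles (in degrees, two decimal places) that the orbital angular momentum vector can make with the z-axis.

θ ∈ {26.57°, 47.87°, 63.43°, 77.08°, 90.00°, 102.92°, 116.57°, 132.13°, 153.43°}

|L| = √(l(l+1)) ℏ = 2√5 ℏ.
cos θ = m_l/√20 for each m_l ∈ {-4, -3, -2, -1, 0, 1, 2, 3, 4}.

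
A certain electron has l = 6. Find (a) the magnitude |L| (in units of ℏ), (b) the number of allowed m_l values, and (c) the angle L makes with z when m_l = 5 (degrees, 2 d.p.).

|L| = ℏ√(6·7) = √42 ℏ ≈ 6.481ℏ.
There are 2l+1 = 13 values of m_l.
For m_l = 5: cos θ = 5/√42, θ ≈ 39.51°.

|L| = √42 ℏ ≈ 6.481ℏ; 13 values; θ(m_l=5) ≈ 39.51°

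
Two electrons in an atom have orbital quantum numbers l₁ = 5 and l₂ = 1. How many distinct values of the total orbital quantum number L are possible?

3

By the triangle rule, |l₁ − l₂| ≤ L ≤ l₁ + l₂.
So L can be 4, 5, 6.
That is 3 values.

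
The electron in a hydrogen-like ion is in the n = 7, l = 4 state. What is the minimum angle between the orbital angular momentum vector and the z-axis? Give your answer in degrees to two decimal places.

θ_min ≈ 26.57°

|L| = √(l(l+1)) ℏ = 2√5 ℏ.
The smallest angle corresponds to the largest L_z, i.e. m_l = l = 4, giving L_z = 4ℏ.
cos θ_min = 4/√20, so θ_min ≈ 26.57°.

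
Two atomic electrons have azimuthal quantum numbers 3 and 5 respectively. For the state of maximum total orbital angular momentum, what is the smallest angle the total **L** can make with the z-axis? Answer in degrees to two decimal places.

θ_min ≈ 19.47°

By the triangle rule, |l₁ − l₂| ≤ L ≤ l₁ + l₂.
Allowed values: L = 2, 3, 4, 5, 6, 7, 8.
The maximum is L = 8, with |L_tot| = ℏ√(8·9) = 6√2 ℏ.
The minimum angle with z is arccos(8/√72) ≈ 19.47°.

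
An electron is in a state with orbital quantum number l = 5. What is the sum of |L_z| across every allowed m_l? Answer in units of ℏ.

m_l ∈ {-5, -4, -3, -2, -1, 0, 1, 2, 3, 4, 5}.
Σ|m_l| = 2(1+2+…+5) = 30.

Σ|L_z| = 30 ℏ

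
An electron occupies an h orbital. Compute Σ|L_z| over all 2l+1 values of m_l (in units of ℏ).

An h state has l = 5.
m_l runs from −5 to 5, i.e. {-5, -4, -3, -2, -1, 0, 1, 2, 3, 4, 5}.
Σ|m_l| = 2·5(5+1)/2 = 30.

Σ|L_z| = 30 ℏ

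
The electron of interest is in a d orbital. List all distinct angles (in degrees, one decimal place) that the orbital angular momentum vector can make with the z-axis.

A d state has l = 2.
|L| = ℏ√(l(l+1)) = √6 ℏ.
cos θ = m_l/√6 for each m_l ∈ {-2, -1, 0, 1, 2}.

θ ∈ {35.3°, 65.9°, 90.0°, 114.1°, 144.7°}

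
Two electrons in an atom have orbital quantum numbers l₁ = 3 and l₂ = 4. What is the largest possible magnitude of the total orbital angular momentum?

Angular momentum addition gives L = |l₁ − l₂|, …, l₁ + l₂.
So L can be 1, 2, 3, 4, 5, 6, 7.
The largest magnitude corresponds to L = 7: |L_tot| = ℏ√(7·8) = 2√14 ℏ.

|L_tot|_max = 2√14 ℏ ≈ 7.483ℏ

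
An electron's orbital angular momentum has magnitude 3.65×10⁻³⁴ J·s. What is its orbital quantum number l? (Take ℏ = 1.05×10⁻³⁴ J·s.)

Dividing by ℏ: |L|/ℏ ≈ 3.476.
Set l(l+1) = 12.08; the integer solution is l = 3.

l = 3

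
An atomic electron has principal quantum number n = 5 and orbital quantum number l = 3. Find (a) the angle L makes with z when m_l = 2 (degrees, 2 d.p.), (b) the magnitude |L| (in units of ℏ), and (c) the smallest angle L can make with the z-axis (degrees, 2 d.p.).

θ(m_l=2) ≈ 54.74°; |L| = 2√3 ℏ ≈ 3.464ℏ; θ_min ≈ 30.00°

For m_l = 2: cos θ = 2/√12, θ ≈ 54.74°.
|L| = ℏ√(3·4) = 2√3 ℏ ≈ 3.464ℏ.
cos θ_min = 3/√12, so θ_min ≈ 30.00°.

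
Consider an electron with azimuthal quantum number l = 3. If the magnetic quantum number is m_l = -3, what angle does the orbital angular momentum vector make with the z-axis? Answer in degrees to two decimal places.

|L|² = l(l+1)ℏ² = 12ℏ², so |L| = 2√3 ℏ.
L_z = m_l ℏ = −3ℏ.
cos θ = L_z/|L| = -3/√12, so θ ≈ 150.00°.

θ ≈ 150.00°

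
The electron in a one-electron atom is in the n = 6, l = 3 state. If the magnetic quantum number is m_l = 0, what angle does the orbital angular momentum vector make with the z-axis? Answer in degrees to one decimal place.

|L| = √(l(l+1)) ℏ = 2√3 ℏ.
L_z = m_l ℏ = 0ℏ.
cos θ = L_z/|L| = 0/√12, so θ ≈ 90.0°.

θ ≈ 90.0°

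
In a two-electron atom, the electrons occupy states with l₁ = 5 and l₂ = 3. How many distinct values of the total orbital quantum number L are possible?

7

By the triangle rule, |l₁ − l₂| ≤ L ≤ l₁ + l₂.
Allowed values: L = 2, 3, 4, 5, 6, 7, 8.
That is 7 values.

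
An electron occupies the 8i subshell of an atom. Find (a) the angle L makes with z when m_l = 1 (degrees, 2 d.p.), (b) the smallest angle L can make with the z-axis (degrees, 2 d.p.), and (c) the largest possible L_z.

θ(m_l=1) ≈ 81.12°; θ_min ≈ 22.21°; L_z,max = 6ℏ

The 8i subshell has l = 6.
For m_l = 1: cos θ = 1/√42, θ ≈ 81.12°.
cos θ_min = 6/√42, so θ_min ≈ 22.21°.
L_z,max = lℏ = 6ℏ.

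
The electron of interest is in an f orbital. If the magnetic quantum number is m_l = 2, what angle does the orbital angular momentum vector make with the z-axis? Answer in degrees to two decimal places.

An f state has l = 3.
|L| = ℏ√(l(l+1)) = 2√3 ℏ.
L_z = m_l ℏ = 2ℏ.
cos θ = L_z/|L| = 2/√12, so θ ≈ 54.74°.

θ ≈ 54.74°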